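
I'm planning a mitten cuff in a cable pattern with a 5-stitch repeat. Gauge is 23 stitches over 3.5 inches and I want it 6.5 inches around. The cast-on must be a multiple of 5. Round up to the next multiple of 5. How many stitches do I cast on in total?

Cast on 45 stitches.

23 / 3.5 = 6.571 sts per inch.
6.5 × 6.571 = 42.71 sts.
Next multiple of 5: 45.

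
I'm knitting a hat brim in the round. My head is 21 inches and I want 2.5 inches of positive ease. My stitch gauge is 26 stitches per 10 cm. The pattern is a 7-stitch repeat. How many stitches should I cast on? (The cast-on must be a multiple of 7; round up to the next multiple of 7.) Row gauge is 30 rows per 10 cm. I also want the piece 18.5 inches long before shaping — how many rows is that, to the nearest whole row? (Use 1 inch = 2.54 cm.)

Cast on 161 stitches; work 141 rows.

Finished = 21 + 2.5 = 23.5 inches.
23.5 inches × 2.54 = 59.69 cm.
26/10 = 2.6 sts per cm; 59.69 × 2.6 = 155.19 sts.
Next multiple of 7 → 161.
18.5 inches = 46.99 cm; × 3 = 140.97 → 141 rows.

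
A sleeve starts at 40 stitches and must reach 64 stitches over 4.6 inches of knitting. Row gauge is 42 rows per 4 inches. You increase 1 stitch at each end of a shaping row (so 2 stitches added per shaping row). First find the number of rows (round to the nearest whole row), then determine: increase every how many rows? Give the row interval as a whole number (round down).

Increase every 4th row.

Rows = 4.6 × 10.5 = 48.3 → 48 rows.
Stitches to add: 24 → 12 shaping rows (at 2 st each).
48 / 12 = 4.00 → every 4 rows.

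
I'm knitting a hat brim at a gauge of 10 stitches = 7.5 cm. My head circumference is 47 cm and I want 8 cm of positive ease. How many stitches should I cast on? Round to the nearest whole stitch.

Finished = 47 + 8 = 55 cm.
10 / 7.5 = 1.333 sts per cm.
55.00 × 1.333 = 73.33 sts.
→ 73 sts.

Cast on 73 stitches.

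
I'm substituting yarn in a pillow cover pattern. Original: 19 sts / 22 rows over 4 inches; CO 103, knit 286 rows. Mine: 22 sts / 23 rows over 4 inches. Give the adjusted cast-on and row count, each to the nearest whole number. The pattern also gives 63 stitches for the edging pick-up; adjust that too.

Cast on 119 stitches; work 299 rows; edging pick-up 73 stitches.

Stitches: 103 × 22/19 = 119.26 → 119.
Rows: 286 × 23/22 = 299.00 → 299.
edging pick-up: 63 × 22/19 = 72.95 → 73.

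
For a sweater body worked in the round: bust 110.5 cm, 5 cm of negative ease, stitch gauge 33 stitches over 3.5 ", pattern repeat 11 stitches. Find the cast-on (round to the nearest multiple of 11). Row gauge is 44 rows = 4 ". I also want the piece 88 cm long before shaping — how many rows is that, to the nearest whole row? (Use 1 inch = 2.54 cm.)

Cast on 396 stitches; work 381 rows.

Finished = 110.5 − 5 = 105.5 cm.
105.5 cm × 1/2.54 = 41.54 inches.
33/3.5 = 9.429 sts per in; 41.54 × 9.429 = 391.62 sts.
Nearest multiple of 11 → 396.
88 cm = 34.65 inches; × 11 = 381.10 → 381 rows.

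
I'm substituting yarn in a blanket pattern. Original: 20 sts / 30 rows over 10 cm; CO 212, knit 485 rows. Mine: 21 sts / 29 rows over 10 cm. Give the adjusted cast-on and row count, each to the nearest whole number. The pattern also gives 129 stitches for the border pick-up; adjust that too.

Stitches: 212 × 21/20 = 222.60 → 223.
Rows: 485 × 29/30 = 468.83 → 469.
border pick-up: 129 × 21/20 = 135.45 → 135.

Cast on 223 stitches; work 469 rows; border pick-up 135 stitches.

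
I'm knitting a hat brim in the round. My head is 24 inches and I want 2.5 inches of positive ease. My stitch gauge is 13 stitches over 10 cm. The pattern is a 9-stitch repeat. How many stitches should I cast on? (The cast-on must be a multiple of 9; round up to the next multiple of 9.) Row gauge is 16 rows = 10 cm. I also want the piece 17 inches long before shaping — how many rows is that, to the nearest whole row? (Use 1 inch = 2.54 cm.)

Finished = 24 + 2.5 = 26.5 inches.
26.5 inches × 2.54 = 67.31 cm.
13/10 = 1.3 sts per cm; 67.31 × 1.3 = 87.50 sts.
Next multiple of 9 → 90.
17 inches = 43.18 cm; × 1.6 = 69.09 → 69 rows.

Cast on 90 stitches; work 69 rows.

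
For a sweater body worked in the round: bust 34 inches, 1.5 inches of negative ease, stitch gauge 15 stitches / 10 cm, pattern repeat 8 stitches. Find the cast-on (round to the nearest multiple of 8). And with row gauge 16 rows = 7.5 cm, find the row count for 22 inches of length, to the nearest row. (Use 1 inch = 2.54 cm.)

Finished = 34 − 1.5 = 32.5 inches.
32.5 inches × 2.54 = 82.55 cm.
15/10 = 1.5 sts per cm; 82.55 × 1.5 = 123.83 sts.
Nearest multiple of 8 → 120.
22 inches = 55.88 cm; × 2.133 = 119.21 → 119 rows.

Cast on 120 stitches; work 119 rows.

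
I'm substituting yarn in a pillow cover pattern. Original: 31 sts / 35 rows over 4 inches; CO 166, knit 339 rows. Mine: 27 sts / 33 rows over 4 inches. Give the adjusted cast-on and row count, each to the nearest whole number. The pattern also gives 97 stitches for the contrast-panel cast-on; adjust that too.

Cast on 145 stitches; work 320 rows; contrast-panel cast-on 84 stitches.

Stitches: 166 × 27/31 = 144.58 → 145.
Rows: 339 × 33/35 = 319.63 → 320.
contrast-panel cast-on: 97 × 27/31 = 84.48 → 84.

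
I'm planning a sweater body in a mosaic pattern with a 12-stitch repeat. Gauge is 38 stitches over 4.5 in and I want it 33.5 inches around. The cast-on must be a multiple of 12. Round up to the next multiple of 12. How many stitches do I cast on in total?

Cast on 288 stitches.

38 / 4.5 = 8.444 sts per inch.
33.5 × 8.444 = 282.89 sts.
Next multiple of 12: 288.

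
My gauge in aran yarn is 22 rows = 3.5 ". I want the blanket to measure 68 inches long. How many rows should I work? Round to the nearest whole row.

Work 427 rows.

22 rows / 3.5 in = 6.286 rows per inch.
68 × 6.286 = 427.43 rows.
Round to nearest → 427.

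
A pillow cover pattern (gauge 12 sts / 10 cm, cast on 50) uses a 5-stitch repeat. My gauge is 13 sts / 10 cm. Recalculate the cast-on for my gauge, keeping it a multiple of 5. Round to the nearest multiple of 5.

Cast on 55 stitches.

50 × 13 / 12 = 54.17.
Nearest multiple of 5: 55.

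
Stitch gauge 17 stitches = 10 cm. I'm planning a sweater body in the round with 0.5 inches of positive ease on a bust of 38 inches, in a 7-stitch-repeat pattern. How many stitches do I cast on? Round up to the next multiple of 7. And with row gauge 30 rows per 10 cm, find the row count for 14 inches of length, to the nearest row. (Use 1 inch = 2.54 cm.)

Cast on 168 stitches; work 107 rows.

Finished = 38 + 0.5 = 38.5 inches.
38.5 inches × 2.54 = 97.79 cm.
17/10 = 1.7 sts per cm; 97.79 × 1.7 = 166.24 sts.
Next multiple of 7 → 168.
14 inches = 35.56 cm; × 3 = 106.68 → 107 rows.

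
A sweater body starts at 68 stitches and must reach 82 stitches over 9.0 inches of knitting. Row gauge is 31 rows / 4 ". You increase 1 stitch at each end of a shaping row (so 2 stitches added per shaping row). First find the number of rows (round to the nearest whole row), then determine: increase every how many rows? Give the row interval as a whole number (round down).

Increase every 10th row.

Rows = 9.0 × 7.75 = 69.8 → 70 rows.
Stitches to add: 14 → 7 shaping rows (at 2 st each).
70 / 7 = 10.00 → every 10 rows.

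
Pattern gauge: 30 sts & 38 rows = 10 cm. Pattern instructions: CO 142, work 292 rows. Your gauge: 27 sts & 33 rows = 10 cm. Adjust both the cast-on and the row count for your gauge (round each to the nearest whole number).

Stitches: 142 × 27/30 = 127.80 → 128.
Rows: 292 × 33/38 = 253.58 → 254.

Cast on 128 stitches; work 254 rows.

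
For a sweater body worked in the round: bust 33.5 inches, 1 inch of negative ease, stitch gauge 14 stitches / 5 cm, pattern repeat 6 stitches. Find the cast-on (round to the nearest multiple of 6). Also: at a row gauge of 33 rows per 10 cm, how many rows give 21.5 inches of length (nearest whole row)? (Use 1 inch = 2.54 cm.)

Finished = 33.5 − 1 = 32.5 inches.
32.5 inches × 2.54 = 82.55 cm.
14/5 = 2.8 sts per cm; 82.55 × 2.8 = 231.14 sts.
Nearest multiple of 6 → 234.
21.5 inches = 54.61 cm; × 3.3 = 180.21 → 180 rows.

Cast on 234 stitches; work 180 rows.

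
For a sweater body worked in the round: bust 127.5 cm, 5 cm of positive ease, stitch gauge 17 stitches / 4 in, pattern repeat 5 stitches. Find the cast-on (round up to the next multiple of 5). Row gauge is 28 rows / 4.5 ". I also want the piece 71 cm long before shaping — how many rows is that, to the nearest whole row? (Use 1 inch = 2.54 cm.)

Cast on 225 stitches; work 174 rows.

Finished = 127.5 + 5 = 132.5 cm.
132.5 cm × 1/2.54 = 52.17 inches.
17/4 = 4.25 sts per in; 52.17 × 4.25 = 221.70 sts.
Next multiple of 5 → 225.
71 cm = 27.95 inches; × 6.222 = 173.93 → 174 rows.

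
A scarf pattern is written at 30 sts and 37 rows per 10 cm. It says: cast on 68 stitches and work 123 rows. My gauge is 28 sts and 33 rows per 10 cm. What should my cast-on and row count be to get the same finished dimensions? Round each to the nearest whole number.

Stitches: 68 × 28/30 = 63.47 → 63.
Rows: 123 × 33/37 = 109.70 → 110.

Cast on 63 stitches; work 110 rows.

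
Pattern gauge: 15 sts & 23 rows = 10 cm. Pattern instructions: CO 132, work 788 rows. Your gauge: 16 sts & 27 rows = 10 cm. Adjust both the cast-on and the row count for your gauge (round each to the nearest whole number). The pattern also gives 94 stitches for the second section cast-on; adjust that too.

Cast on 141 stitches; work 925 rows; second section cast-on 100 stitches.

Stitches: 132 × 16/15 = 140.80 → 141.
Rows: 788 × 27/23 = 925.04 → 925.
second section cast-on: 94 × 16/15 = 100.27 → 100.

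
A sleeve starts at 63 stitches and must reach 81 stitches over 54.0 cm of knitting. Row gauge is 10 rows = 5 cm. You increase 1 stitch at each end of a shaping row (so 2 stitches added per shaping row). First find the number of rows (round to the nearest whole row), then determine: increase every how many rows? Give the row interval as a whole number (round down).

Increase every 12th row.

Rows = 54.0 × 2 = 108.0 → 108 rows.
Stitches to add: 18 → 9 shaping rows (at 2 st each).
108 / 9 = 12.00 → every 12 rows.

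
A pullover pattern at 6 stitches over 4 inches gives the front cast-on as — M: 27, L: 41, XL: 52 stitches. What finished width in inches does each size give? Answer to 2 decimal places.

6/4 = 1.5 sts per in.
M: 27 / 1.5 = 18.000 → 18.00 in.
L: 41 / 1.5 = 27.333 → 27.33 in.
XL: 52 / 1.5 = 34.667 → 34.67 in.

M 18.00 inches; L 27.33 inches; XL 34.67 inches.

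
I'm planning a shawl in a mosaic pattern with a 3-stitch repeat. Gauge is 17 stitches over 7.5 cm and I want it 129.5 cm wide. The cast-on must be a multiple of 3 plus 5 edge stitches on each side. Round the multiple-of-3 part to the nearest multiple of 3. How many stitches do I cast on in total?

17 / 7.5 = 2.267 sts per cm.
129.5 × 2.267 = 293.53 sts.
Less 10 edge sts → 283.53 for the repeat.
Nearest multiple of 3: 285.
Add back 10 edge sts → 295.

295 stitches.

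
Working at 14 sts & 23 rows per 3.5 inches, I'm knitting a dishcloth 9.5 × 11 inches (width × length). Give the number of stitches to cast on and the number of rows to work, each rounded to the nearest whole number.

Stitch gauge = 14/3.5 = 4 sts/in; 9.5 × 4 = 38.00 → 38 sts.
Row gauge = 23/3.5 = 6.571 rows/in; 11 × 6.571 = 72.29 → 72 rows.

Cast on 38 stitches and work 72 rows.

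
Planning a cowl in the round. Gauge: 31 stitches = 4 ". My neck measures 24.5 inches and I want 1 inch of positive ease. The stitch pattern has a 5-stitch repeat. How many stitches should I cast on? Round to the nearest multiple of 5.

Finished = 24.5 + 1 = 25.5 inches.
31 / 4 = 7.75 sts/in.
25.5 × 7.75 = 197.62 sts.
Nearest multiple of 5: 200.

200 stitches.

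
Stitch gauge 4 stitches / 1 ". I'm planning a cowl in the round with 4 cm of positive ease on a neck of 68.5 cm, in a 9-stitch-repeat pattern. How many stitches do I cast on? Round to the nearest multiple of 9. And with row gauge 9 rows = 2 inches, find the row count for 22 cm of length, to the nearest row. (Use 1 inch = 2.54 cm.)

Cast on 117 stitches; work 39 rows.

Finished = 68.5 + 4 = 72.5 cm.
72.5 cm × 1/2.54 = 28.54 inches.
4/1 = 4 sts per in; 28.54 × 4 = 114.17 sts.
Nearest multiple of 9 → 117.
22 cm = 8.66 inches; × 4.5 = 38.98 → 39 rows.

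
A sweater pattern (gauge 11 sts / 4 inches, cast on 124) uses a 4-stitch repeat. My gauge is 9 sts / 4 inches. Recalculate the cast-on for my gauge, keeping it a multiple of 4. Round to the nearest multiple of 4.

Cast on 100 stitches.

124 × 9 / 11 = 101.45.
Nearest multiple of 4: 100.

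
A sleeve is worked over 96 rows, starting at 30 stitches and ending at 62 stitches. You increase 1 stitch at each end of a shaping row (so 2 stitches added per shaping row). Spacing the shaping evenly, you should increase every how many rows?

Stitches to add: |62 − 30| = 32.
Shaping rows needed: 32 / 2 = 16.
96 rows / 16 = every 6 rows.

Increase every 6th row.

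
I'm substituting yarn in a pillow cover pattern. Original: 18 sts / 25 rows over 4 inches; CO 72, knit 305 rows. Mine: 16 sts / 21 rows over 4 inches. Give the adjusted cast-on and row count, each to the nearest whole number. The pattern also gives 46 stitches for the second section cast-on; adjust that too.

Stitches: 72 × 16/18 = 64.00 → 64.
Rows: 305 × 21/25 = 256.20 → 256.
second section cast-on: 46 × 16/18 = 40.89 → 41.

Cast on 64 stitches; work 256 rows; second section cast-on 41 stitches.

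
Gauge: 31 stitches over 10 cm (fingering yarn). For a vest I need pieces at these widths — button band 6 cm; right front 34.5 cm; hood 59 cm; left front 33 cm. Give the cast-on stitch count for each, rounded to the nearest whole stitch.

Rate = 31/10 = 3.1 sts per cm.
button band: 6 × 3.1 = 18.60 → 19.
right front: 34.5 × 3.1 = 106.95 → 107.
hood: 59 × 3.1 = 182.90 → 183.
left front: 33 × 3.1 = 102.30 → 102.

button band 19; right front 107; hood 183; left front 102.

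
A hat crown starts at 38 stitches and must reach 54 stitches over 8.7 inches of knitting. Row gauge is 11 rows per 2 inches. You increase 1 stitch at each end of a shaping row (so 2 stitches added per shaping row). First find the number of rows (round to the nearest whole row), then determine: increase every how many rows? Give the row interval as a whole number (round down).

Rows = 8.7 × 5.5 = 47.8 → 48 rows.
Stitches to add: 16 → 8 shaping rows (at 2 st each).
48 / 8 = 6.00 → every 6 rows.

Increase every 6th row.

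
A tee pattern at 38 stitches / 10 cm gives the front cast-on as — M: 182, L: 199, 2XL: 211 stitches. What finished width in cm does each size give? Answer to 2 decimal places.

M 47.89 cm; L 52.37 cm; 2XL 55.53 cm.

38/10 = 3.8 sts per cm.
M: 182 / 3.8 = 47.895 → 47.89 cm.
L: 199 / 3.8 = 52.368 → 52.37 cm.
2XL: 211 / 3.8 = 55.526 → 55.53 cm.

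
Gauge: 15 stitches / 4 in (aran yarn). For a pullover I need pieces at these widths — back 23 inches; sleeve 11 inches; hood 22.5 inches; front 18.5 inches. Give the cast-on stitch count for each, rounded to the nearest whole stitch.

back 86; sleeve 41; hood 84; front 69.

Rate = 15/4 = 3.75 sts per in.
back: 23 × 3.75 = 86.25 → 86.
sleeve: 11 × 3.75 = 41.25 → 41.
hood: 22.5 × 3.75 = 84.38 → 84.
front: 18.5 × 3.75 = 69.38 → 69.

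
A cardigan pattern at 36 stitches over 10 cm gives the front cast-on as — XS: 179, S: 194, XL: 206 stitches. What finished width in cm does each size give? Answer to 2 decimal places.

36/10 = 3.6 sts per cm.
XS: 179 / 3.6 = 49.722 → 49.72 cm.
S: 194 / 3.6 = 53.889 → 53.89 cm.
XL: 206 / 3.6 = 57.222 → 57.22 cm.

XS 49.72 cm; S 53.89 cm; XL 57.22 cm.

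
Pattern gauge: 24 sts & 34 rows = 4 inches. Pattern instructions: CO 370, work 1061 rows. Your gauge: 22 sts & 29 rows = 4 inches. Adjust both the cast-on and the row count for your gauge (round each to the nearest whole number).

Cast on 339 stitches; work 905 rows.

Stitches: 370 × 22/24 = 339.17 → 339.
Rows: 1061 × 29/34 = 904.97 → 905.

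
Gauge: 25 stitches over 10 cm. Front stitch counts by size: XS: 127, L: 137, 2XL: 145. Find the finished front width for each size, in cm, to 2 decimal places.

25/10 = 2.5 sts per cm.
XS: 127 / 2.5 = 50.800 → 50.80 cm.
L: 137 / 2.5 = 54.800 → 54.80 cm.
2XL: 145 / 2.5 = 58.000 → 58.00 cm.

XS 50.80 cm; L 54.80 cm; 2XL 58.00 cm.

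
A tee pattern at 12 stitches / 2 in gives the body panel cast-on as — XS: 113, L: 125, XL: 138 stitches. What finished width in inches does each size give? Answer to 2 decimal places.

XS 18.83 inches; L 20.83 inches; XL 23.00 inches.

12/2 = 6 sts per in.
XS: 113 / 6 = 18.833 → 18.83 in.
L: 125 / 6 = 20.833 → 20.83 in.
XL: 138 / 6 = 23.000 → 23.00 in.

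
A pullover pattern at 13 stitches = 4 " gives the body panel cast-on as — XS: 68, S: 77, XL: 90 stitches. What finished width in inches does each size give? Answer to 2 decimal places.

13/4 = 3.25 sts per in.
XS: 68 / 3.25 = 20.923 → 20.92 in.
S: 77 / 3.25 = 23.692 → 23.69 in.
XL: 90 / 3.25 = 27.692 → 27.69 in.

XS 20.92 inches; S 23.69 inches; XL 27.69 inches.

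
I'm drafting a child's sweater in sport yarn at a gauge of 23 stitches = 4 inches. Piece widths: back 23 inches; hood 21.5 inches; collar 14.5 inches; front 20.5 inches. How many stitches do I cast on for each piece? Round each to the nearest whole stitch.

back 132; hood 124; collar 83; front 118.

Rate = 23/4 = 5.75 sts per in.
back: 23 × 5.75 = 132.25 → 132.
hood: 21.5 × 5.75 = 123.62 → 124.
collar: 14.5 × 5.75 = 83.38 → 83.
front: 20.5 × 5.75 = 117.88 → 118.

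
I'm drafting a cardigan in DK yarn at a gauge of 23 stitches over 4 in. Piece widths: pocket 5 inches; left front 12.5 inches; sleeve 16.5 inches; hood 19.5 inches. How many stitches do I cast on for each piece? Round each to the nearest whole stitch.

Rate = 23/4 = 5.75 sts per in.
pocket: 5 × 5.75 = 28.75 → 29.
left front: 12.5 × 5.75 = 71.88 → 72.
sleeve: 16.5 × 5.75 = 94.88 → 95.
hood: 19.5 × 5.75 = 112.12 → 112.

pocket 29; left front 72; sleeve 95; hood 112.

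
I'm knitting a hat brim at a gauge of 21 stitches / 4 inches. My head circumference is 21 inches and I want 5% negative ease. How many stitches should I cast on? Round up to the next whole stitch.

Cast on 105 stitches.

Finished = 21 × 0.95 = 19.95 in.
21 / 4 = 5.25 sts per inch.
19.95 × 5.25 = 104.74 sts.
→ 105 sts.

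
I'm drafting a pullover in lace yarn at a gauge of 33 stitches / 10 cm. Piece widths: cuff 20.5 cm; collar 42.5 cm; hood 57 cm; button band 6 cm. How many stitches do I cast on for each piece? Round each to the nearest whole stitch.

Rate = 33/10 = 3.3 sts per cm.
cuff: 20.5 × 3.3 = 67.65 → 68.
collar: 42.5 × 3.3 = 140.25 → 140.
hood: 57 × 3.3 = 188.10 → 188.
button band: 6 × 3.3 = 19.80 → 20.

cuff 68; collar 140; hood 188; button band 20.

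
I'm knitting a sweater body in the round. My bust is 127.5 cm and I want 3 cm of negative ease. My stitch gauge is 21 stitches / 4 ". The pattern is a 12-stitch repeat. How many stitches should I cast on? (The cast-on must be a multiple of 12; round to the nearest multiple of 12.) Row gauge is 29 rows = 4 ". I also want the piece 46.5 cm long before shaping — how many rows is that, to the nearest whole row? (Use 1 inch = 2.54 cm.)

Cast on 252 stitches; work 133 rows.

Finished = 127.5 − 3 = 124.5 cm.
124.5 cm × 1/2.54 = 49.02 inches.
21/4 = 5.25 sts per in; 49.02 × 5.25 = 257.33 sts.
Nearest multiple of 12 → 252.
46.5 cm = 18.31 inches; × 7.25 = 132.73 → 133 rows.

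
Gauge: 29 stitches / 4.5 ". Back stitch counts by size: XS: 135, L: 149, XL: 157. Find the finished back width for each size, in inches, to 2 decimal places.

29/4.5 = 6.444 sts per in.
XS: 135 / 6.444 = 20.948 → 20.95 in.
L: 149 / 6.444 = 23.121 → 23.12 in.
XL: 157 / 6.444 = 24.362 → 24.36 in.

XS 20.95 inches; L 23.12 inches; XL 24.36 inches.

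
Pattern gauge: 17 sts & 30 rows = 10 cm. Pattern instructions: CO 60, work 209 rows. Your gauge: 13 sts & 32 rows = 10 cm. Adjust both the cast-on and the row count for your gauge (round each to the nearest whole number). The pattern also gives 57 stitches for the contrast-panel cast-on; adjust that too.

Stitches: 60 × 13/17 = 45.88 → 46.
Rows: 209 × 32/30 = 222.93 → 223.
contrast-panel cast-on: 57 × 13/17 = 43.59 → 44.

Cast on 46 stitches; work 223 rows; contrast-panel cast-on 44 stitches.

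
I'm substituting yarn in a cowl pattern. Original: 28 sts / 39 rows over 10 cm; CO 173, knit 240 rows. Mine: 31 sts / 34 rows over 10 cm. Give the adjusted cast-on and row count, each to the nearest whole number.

Cast on 192 stitches; work 209 rows.

Stitches: 173 × 31/28 = 191.54 → 192.
Rows: 240 × 34/39 = 209.23 → 209.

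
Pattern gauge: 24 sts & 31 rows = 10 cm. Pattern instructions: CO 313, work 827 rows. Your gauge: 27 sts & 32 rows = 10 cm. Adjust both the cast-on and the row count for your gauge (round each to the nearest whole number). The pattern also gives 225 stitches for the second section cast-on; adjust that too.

Cast on 352 stitches; work 854 rows; second section cast-on 253 stitches.

Stitches: 313 × 27/24 = 352.12 → 352.
Rows: 827 × 32/31 = 853.68 → 854.
second section cast-on: 225 × 27/24 = 253.12 → 253.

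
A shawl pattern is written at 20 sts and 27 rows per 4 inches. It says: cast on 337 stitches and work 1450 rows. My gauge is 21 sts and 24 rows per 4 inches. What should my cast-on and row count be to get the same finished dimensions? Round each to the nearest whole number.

Cast on 354 stitches; work 1289 rows.

Stitches: 337 × 21/20 = 353.85 → 354.
Rows: 1450 × 24/27 = 1288.89 → 1289.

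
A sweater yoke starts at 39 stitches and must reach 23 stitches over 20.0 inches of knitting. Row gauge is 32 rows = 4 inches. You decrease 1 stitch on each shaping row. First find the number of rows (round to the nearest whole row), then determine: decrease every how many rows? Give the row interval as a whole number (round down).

Rows = 20.0 × 8 = 160.0 → 160 rows.
Stitches to remove: 16 → 16 shaping rows (at 1 st each).
160 / 16 = 10.00 → every 10 rows.

Decrease every 10th row.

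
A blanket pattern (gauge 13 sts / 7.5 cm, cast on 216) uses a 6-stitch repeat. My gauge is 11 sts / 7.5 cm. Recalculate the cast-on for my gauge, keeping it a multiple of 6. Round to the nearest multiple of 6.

180 stitches.

216 × 11 / 13 = 182.77.
Nearest multiple of 6: 180.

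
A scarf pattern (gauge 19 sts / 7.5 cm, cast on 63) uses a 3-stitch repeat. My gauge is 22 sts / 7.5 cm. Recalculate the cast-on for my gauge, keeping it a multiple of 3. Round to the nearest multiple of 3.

72 stitches.

63 × 22 / 19 = 72.95.
Nearest multiple of 3: 72.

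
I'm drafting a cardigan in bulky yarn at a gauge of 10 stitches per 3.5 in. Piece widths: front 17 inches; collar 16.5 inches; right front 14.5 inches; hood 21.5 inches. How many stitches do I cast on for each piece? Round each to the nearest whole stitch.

front 49; collar 47; right front 41; hood 61.

Rate = 10/3.5 = 2.857 sts per in.
front: 17 × 2.857 = 48.57 → 49.
collar: 16.5 × 2.857 = 47.14 → 47.
right front: 14.5 × 2.857 = 41.43 → 41.
hood: 21.5 × 2.857 = 61.43 → 61.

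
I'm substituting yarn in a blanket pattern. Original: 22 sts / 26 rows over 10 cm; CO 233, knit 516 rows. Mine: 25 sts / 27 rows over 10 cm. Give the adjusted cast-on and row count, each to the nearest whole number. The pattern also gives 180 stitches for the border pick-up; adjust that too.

Stitches: 233 × 25/22 = 264.77 → 265.
Rows: 516 × 27/26 = 535.85 → 536.
border pick-up: 180 × 25/22 = 204.55 → 205.

Cast on 265 stitches; work 536 rows; border pick-up 205 stitches.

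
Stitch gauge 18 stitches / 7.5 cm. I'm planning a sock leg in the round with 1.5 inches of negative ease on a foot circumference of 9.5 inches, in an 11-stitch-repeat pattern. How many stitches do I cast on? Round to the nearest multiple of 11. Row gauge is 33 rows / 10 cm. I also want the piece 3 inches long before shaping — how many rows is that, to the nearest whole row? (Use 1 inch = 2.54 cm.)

Cast on 44 stitches; work 25 rows.

Finished = 9.5 − 1.5 = 8 inches.
8 inches × 2.54 = 20.32 cm.
18/7.5 = 2.4 sts per cm; 20.32 × 2.4 = 48.77 sts.
Nearest multiple of 11 → 44.
3 inches = 7.62 cm; × 3.3 = 25.15 → 25 rows.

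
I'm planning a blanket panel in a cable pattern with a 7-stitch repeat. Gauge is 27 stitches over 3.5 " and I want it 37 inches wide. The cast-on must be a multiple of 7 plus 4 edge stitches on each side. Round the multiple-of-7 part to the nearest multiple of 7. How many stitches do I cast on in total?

288 stitches.

27 / 3.5 = 7.714 sts per inch.
37 × 7.714 = 285.43 sts.
Less 8 edge sts → 277.43 for the repeat.
Nearest multiple of 7: 280.
Add back 8 edge sts → 288.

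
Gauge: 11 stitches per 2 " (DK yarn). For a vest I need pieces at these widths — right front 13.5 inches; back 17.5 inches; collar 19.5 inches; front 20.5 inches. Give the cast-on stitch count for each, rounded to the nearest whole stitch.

right front 74; back 96; collar 107; front 113.

Rate = 11/2 = 5.5 sts per in.
right front: 13.5 × 5.5 = 74.25 → 74.
back: 17.5 × 5.5 = 96.25 → 96.
collar: 19.5 × 5.5 = 107.25 → 107.
front: 20.5 × 5.5 = 112.75 → 113.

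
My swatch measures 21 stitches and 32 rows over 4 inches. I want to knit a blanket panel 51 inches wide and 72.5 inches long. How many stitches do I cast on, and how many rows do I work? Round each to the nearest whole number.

Cast on 268 stitches and work 580 rows.

Stitch gauge = 21/4 = 5.25 sts/in; 51 × 5.25 = 267.75 → 268 sts.
Row gauge = 32/4 = 8 rows/in; 72.5 × 8 = 580.00 → 580 rows.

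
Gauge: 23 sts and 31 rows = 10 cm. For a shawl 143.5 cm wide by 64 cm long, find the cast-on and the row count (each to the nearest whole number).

Stitch gauge = 23/10 = 2.3 sts/cm; 143.5 × 2.3 = 330.05 → 330 sts.
Row gauge = 31/10 = 3.1 rows/cm; 64 × 3.1 = 198.40 → 198 rows.

Cast on 330 stitches and work 198 rows.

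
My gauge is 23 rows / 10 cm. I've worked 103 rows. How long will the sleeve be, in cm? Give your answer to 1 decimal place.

23 rows / 10 cm = 2.3 rows per cm.
103 / 2.3 = 44.78 cm.

44.8 cm.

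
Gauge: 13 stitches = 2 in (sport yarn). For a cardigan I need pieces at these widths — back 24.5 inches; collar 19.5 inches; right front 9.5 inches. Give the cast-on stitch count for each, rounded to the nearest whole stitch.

Rate = 13/2 = 6.5 sts per in.
back: 24.5 × 6.5 = 159.25 → 159.
collar: 19.5 × 6.5 = 126.75 → 127.
right front: 9.5 × 6.5 = 61.75 → 62.

back 159; collar 127; right front 62.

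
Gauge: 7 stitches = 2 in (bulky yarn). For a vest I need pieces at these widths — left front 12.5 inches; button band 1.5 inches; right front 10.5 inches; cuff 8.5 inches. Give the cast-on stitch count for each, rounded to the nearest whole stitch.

left front 44; button band 5; right front 37; cuff 30.

Rate = 7/2 = 3.5 sts per in.
left front: 12.5 × 3.5 = 43.75 → 44.
button band: 1.5 × 3.5 = 5.25 → 5.
right front: 10.5 × 3.5 = 36.75 → 37.
cuff: 8.5 × 3.5 = 29.75 → 30.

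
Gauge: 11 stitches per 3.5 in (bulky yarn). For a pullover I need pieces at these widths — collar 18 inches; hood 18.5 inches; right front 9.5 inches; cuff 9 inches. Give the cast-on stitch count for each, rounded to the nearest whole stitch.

collar 57; hood 58; right front 30; cuff 28.

Rate = 11/3.5 = 3.143 sts per in.
collar: 18 × 3.143 = 56.57 → 57.
hood: 18.5 × 3.143 = 58.14 → 58.
right front: 9.5 × 3.143 = 29.86 → 30.
cuff: 9 × 3.143 = 28.29 → 28.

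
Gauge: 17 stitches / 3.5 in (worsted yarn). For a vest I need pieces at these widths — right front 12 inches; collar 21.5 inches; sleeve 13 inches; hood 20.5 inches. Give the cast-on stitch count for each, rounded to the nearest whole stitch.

right front 58; collar 104; sleeve 63; hood 100.

Rate = 17/3.5 = 4.857 sts per in.
right front: 12 × 4.857 = 58.29 → 58.
collar: 21.5 × 4.857 = 104.43 → 104.
sleeve: 13 × 4.857 = 63.14 → 63.
hood: 20.5 × 4.857 = 99.57 → 100.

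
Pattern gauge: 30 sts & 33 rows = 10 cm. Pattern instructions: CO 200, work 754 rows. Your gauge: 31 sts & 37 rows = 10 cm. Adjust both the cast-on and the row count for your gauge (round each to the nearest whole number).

Cast on 207 stitches; work 845 rows.

Stitches: 200 × 31/30 = 206.67 → 207.
Rows: 754 × 37/33 = 845.39 → 845.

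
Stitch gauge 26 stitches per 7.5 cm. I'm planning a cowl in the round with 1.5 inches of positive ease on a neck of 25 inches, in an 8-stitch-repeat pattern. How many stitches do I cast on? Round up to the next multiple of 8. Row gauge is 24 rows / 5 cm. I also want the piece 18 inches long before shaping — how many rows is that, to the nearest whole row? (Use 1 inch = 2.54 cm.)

Cast on 240 stitches; work 219 rows.

Finished = 25 + 1.5 = 26.5 inches.
26.5 inches × 2.54 = 67.31 cm.
26/7.5 = 3.467 sts per cm; 67.31 × 3.467 = 233.34 sts.
Next multiple of 8 → 240.
18 inches = 45.72 cm; × 4.8 = 219.46 → 219 rows.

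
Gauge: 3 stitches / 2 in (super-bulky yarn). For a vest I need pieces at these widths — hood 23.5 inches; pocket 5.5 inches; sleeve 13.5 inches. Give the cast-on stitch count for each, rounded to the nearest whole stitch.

hood 35; pocket 8; sleeve 20.

Rate = 3/2 = 1.5 sts per in.
hood: 23.5 × 1.5 = 35.25 → 35.
pocket: 5.5 × 1.5 = 8.25 → 8.
sleeve: 13.5 × 1.5 = 20.25 → 20.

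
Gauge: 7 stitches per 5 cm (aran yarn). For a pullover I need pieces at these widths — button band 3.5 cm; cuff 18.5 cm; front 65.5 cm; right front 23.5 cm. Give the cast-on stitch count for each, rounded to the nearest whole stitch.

Rate = 7/5 = 1.4 sts per cm.
button band: 3.5 × 1.4 = 4.90 → 5.
cuff: 18.5 × 1.4 = 25.90 → 26.
front: 65.5 × 1.4 = 91.70 → 92.
right front: 23.5 × 1.4 = 32.90 → 33.

button band 5; cuff 26; front 92; right front 33.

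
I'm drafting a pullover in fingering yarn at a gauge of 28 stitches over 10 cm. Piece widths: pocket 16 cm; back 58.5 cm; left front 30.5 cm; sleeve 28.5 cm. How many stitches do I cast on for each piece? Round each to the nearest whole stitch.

pocket 45; back 164; left front 85; sleeve 80.

Rate = 28/10 = 2.8 sts per cm.
pocket: 16 × 2.8 = 44.80 → 45.
back: 58.5 × 2.8 = 163.80 → 164.
left front: 30.5 × 2.8 = 85.40 → 85.
sleeve: 28.5 × 2.8 = 79.80 → 80.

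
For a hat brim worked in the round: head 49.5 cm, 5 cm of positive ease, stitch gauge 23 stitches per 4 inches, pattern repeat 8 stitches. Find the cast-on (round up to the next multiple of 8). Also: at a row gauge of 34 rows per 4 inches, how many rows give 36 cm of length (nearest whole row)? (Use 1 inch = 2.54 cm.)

Finished = 49.5 + 5 = 54.5 cm.
54.5 cm × 1/2.54 = 21.46 inches.
23/4 = 5.75 sts per in; 21.46 × 5.75 = 123.38 sts.
Next multiple of 8 → 128.
36 cm = 14.17 inches; × 8.5 = 120.47 → 120 rows.

Cast on 128 stitches; work 120 rows.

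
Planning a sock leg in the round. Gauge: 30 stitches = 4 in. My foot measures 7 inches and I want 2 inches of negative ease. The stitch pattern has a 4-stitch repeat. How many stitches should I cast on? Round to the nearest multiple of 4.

Cast on 36 stitches.

Finished = 7 − 2 = 5 inches.
30 / 4 = 7.5 sts/in.
5 × 7.5 = 37.50 sts.
Nearest multiple of 4: 36.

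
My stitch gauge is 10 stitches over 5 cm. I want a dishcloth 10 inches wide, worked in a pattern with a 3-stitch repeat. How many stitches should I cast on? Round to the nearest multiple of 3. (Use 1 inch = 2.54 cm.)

10 in = 10 × 2.54 = 25.40 cm.
10 / 5 = 2 sts/cm.
25.40 × 2 = 50.80 sts.
→ 51.

51 stitches.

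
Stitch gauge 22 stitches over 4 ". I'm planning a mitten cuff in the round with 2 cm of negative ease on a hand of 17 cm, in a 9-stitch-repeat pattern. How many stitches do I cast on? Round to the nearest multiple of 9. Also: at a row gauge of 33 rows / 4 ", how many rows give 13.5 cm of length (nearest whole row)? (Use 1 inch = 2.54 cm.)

Cast on 36 stitches; work 44 rows.

Finished = 17 − 2 = 15 cm.
15 cm × 1/2.54 = 5.91 inches.
22/4 = 5.5 sts per in; 5.91 × 5.5 = 32.48 sts.
Nearest multiple of 9 → 36.
13.5 cm = 5.31 inches; × 8.25 = 43.85 → 44 rows.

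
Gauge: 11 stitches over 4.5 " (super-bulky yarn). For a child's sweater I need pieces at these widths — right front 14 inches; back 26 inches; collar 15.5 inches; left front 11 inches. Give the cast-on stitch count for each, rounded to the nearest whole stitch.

Rate = 11/4.5 = 2.444 sts per in.
right front: 14 × 2.444 = 34.22 → 34.
back: 26 × 2.444 = 63.56 → 64.
collar: 15.5 × 2.444 = 37.89 → 38.
left front: 11 × 2.444 = 26.89 → 27.

right front 34; back 64; collar 38; left front 27.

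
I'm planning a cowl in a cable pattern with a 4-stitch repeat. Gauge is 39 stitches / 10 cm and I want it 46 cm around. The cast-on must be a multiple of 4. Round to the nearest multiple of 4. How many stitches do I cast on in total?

39 / 10 = 3.9 sts per cm.
46 × 3.9 = 179.40 sts.
Nearest multiple of 4: 180.

CO 180 sts.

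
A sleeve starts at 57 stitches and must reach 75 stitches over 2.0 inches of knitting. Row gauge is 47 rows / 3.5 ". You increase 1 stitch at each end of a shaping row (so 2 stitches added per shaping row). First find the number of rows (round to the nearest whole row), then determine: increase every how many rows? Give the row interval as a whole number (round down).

Increase every 3rd row.

Rows = 2.0 × 13.429 = 26.9 → 27 rows.
Stitches to add: 18 → 9 shaping rows (at 2 st each).
27 / 9 = 3.00 → every 3 rows.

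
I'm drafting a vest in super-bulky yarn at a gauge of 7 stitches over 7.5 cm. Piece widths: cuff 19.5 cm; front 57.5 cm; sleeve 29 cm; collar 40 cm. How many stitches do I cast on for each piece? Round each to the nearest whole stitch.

cuff 18; front 54; sleeve 27; collar 37.

Rate = 7/7.5 = 0.933 sts per cm.
cuff: 19.5 × 0.933 = 18.20 → 18.
front: 57.5 × 0.933 = 53.67 → 54.
sleeve: 29 × 0.933 = 27.07 → 27.
collar: 40 × 0.933 = 37.33 → 37.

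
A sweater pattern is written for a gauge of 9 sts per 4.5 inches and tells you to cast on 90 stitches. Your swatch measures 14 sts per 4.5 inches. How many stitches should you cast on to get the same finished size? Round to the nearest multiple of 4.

Scale factor = 14 / 9 = 1.556.
90 × 14 / 9 = 140.00 sts.

Cast on 140 stitches.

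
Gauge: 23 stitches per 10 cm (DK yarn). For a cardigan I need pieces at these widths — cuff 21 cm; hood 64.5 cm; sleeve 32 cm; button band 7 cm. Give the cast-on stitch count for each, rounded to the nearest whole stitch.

cuff 48; hood 148; sleeve 74; button band 16.

Rate = 23/10 = 2.3 sts per cm.
cuff: 21 × 2.3 = 48.30 → 48.
hood: 64.5 × 2.3 = 148.35 → 148.
sleeve: 32 × 2.3 = 73.60 → 74.
button band: 7 × 2.3 = 16.10 → 16.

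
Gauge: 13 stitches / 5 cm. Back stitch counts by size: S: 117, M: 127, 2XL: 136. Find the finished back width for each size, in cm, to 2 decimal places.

S 45.00 cm; M 48.85 cm; 2XL 52.31 cm.

13/5 = 2.6 sts per cm.
S: 117 / 2.6 = 45.000 → 45.00 cm.
M: 127 / 2.6 = 48.846 → 48.85 cm.
2XL: 136 / 2.6 = 52.308 → 52.31 cm.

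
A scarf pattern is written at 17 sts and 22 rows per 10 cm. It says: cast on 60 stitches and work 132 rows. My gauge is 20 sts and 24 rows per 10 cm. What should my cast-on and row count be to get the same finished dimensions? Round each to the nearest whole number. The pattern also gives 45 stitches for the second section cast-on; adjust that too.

Cast on 71 stitches; work 144 rows; second section cast-on 53 stitches.

Stitches: 60 × 20/17 = 70.59 → 71.
Rows: 132 × 24/22 = 144.00 → 144.
second section cast-on: 45 × 20/17 = 52.94 → 53.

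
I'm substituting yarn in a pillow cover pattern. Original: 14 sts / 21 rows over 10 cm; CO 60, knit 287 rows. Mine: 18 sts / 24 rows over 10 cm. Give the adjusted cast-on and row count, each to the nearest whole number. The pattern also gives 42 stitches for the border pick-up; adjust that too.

Cast on 77 stitches; work 328 rows; border pick-up 54 stitches.

Stitches: 60 × 18/14 = 77.14 → 77.
Rows: 287 × 24/21 = 328.00 → 328.
border pick-up: 42 × 18/14 = 54.00 → 54.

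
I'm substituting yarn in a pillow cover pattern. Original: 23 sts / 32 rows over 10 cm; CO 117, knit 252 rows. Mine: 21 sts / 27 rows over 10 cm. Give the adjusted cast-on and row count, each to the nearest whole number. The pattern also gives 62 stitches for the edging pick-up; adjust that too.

Stitches: 117 × 21/23 = 106.83 → 107.
Rows: 252 × 27/32 = 212.62 → 213.
edging pick-up: 62 × 21/23 = 56.61 → 57.

Cast on 107 stitches; work 213 rows; edging pick-up 57 stitches.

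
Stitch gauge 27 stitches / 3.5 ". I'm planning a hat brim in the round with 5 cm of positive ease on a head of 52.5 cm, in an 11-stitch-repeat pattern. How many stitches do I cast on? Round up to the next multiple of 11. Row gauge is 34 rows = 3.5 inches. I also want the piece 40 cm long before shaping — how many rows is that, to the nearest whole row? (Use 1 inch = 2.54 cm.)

Finished = 52.5 + 5 = 57.5 cm.
57.5 cm × 1/2.54 = 22.64 inches.
27/3.5 = 7.714 sts per in; 22.64 × 7.714 = 174.63 sts.
Next multiple of 11 → 176.
40 cm = 15.75 inches; × 9.714 = 152.98 → 153 rows.

Cast on 176 stitches; work 153 rows.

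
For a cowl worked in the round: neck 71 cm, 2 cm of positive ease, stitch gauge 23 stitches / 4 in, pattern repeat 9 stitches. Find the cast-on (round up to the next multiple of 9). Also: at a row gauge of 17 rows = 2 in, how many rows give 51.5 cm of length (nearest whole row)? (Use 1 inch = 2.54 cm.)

Cast on 171 stitches; work 172 rows.

Finished = 71 + 2 = 73 cm.
73 cm × 1/2.54 = 28.74 inches.
23/4 = 5.75 sts per in; 28.74 × 5.75 = 165.26 sts.
Next multiple of 9 → 171.
51.5 cm = 20.28 inches; × 8.5 = 172.34 → 172 rows.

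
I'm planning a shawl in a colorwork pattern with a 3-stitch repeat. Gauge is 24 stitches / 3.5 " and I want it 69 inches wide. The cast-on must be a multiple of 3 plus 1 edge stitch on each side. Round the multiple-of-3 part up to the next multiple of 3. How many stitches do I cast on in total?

CO 476 sts.

24 / 3.5 = 6.857 sts per inch.
69 × 6.857 = 473.14 sts.
Less 2 edge sts → 471.14 for the repeat.
Next multiple of 3: 474.
Add back 2 edge sts → 476.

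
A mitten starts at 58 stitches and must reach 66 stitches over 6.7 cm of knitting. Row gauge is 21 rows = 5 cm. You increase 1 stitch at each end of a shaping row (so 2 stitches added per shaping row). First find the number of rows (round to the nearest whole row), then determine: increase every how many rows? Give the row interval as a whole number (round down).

Rows = 6.7 × 4.2 = 28.1 → 28 rows.
Stitches to add: 8 → 4 shaping rows (at 2 st each).
28 / 4 = 7.00 → every 7 rows.

Increase every 7th row.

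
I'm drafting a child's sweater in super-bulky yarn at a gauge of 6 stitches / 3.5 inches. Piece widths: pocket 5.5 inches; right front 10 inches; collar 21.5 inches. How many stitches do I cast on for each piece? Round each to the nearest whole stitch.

pocket 9; right front 17; collar 37.

Rate = 6/3.5 = 1.714 sts per in.
pocket: 5.5 × 1.714 = 9.43 → 9.
right front: 10 × 1.714 = 17.14 → 17.
collar: 21.5 × 1.714 = 36.86 → 37.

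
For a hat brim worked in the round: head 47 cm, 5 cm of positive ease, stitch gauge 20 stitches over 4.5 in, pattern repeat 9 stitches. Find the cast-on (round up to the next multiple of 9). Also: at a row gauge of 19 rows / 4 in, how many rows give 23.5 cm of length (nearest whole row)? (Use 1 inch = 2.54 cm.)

Cast on 99 stitches; work 44 rows.

Finished = 47 + 5 = 52 cm.
52 cm × 1/2.54 = 20.47 inches.
20/4.5 = 4.444 sts per in; 20.47 × 4.444 = 90.99 sts.
Next multiple of 9 → 99.
23.5 cm = 9.25 inches; × 4.75 = 43.95 → 44 rows.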